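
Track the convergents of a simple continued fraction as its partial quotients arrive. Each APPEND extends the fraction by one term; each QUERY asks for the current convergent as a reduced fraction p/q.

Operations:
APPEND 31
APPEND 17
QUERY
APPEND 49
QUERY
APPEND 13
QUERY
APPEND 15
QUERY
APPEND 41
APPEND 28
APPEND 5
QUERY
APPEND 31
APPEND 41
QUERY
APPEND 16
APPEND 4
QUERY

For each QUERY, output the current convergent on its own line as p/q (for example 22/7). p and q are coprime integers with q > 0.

APPEND 31: p_0 = 31·1 + 0 = 31, q_0 = 31·0 + 1 = 1 → 31/1
APPEND 17: p_1 = 17·31 + 1 = 528, q_1 = 17·1 + 0 = 17 → 528/17
APPEND 49: p_2 = 49·528 + 31 = 25903, q_2 = 49·17 + 1 = 834 → 25903/834
APPEND 13: p_3 = 13·25903 + 528 = 337267, q_3 = 13·834 + 17 = 10859 → 337267/10859
APPEND 15: p_4 = 15·337267 + 25903 = 5084908, q_4 = 15·10859 + 834 = 163719 → 5084908/163719
APPEND 41: p_5 = 41·5084908 + 337267 = 208818495, q_5 = 41·163719 + 10859 = 6723338 → 208818495/6723338
APPEND 28: p_6 = 28·208818495 + 5084908 = 5852002768, q_6 = 28·6723338 + 163719 = 188417183 → 5852002768/188417183
APPEND 5: p_7 = 5·5852002768 + 208818495 = 29468832335, q_7 = 5·188417183 + 6723338 = 948809253 → 29468832335/948809253
APPEND 31: p_8 = 31·29468832335 + 5852002768 = 919385805153, q_8 = 31·948809253 + 188417183 = 29601504026 → 919385805153/29601504026
APPEND 41: p_9 = 41·919385805153 + 29468832335 = 37724286843608, q_9 = 41·29601504026 + 948809253 = 1214610474319 → 37724286843608/1214610474319
APPEND 16: p_10 = 16·37724286843608 + 919385805153 = 604507975302881, q_10 = 16·1214610474319 + 29601504026 = 19463369093130 → 604507975302881/19463369093130
APPEND 4: p_11 = 4·604507975302881 + 37724286843608 = 2455756188055132, q_11 = 4·19463369093130 + 1214610474319 = 79068086846839 → 2455756188055132/79068086846839

528/17
25903/834
337267/10859
5084908/163719
29468832335/948809253
37724286843608/1214610474319
2455756188055132/79068086846839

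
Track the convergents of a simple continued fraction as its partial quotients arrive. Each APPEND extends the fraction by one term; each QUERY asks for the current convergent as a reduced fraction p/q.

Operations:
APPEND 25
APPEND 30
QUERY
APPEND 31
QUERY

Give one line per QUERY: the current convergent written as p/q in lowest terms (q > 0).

APPEND 25: p_0 = 25·1 + 0 = 25, q_0 = 25·0 + 1 = 1 → 25/1
APPEND 30: p_1 = 30·25 + 1 = 751, q_1 = 30·1 + 0 = 30 → 751/30
APPEND 31: p_2 = 31·751 + 25 = 23306, q_2 = 31·30 + 1 = 931 → 23306/931

751/30
23306/931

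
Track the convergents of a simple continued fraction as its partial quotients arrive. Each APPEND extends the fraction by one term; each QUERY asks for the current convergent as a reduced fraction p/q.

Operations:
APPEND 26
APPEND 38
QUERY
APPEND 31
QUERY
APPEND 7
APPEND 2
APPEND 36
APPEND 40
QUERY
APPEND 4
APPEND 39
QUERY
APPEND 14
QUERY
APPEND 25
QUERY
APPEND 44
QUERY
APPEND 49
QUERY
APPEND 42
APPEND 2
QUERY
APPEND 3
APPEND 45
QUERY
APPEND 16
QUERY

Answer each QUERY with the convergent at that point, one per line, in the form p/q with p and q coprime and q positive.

989/38
30685/1179
674737933/25925241
106591274269/4095522630
1494993648390/57441665471
37481432484019/1440137159405
1650678022945226/63423476679291
80920704556800093/3109190494444664
6881561243373898357/264408038981155022
1088906741222234887492/41838717392388066047
17446552863555288444075/670343351819395876997

APPEND 26: p_0 = 26·1 + 0 = 26, q_0 = 26·0 + 1 = 1 → 26/1
APPEND 38: p_1 = 38·26 + 1 = 989, q_1 = 38·1 + 0 = 38 → 989/38
APPEND 31: p_2 = 31·989 + 26 = 30685, q_2 = 31·38 + 1 = 1179 → 30685/1179
APPEND 7: p_3 = 7·30685 + 989 = 215784, q_3 = 7·1179 + 38 = 8291 → 215784/8291
APPEND 2: p_4 = 2·215784 + 30685 = 462253, q_4 = 2·8291 + 1179 = 17761 → 462253/17761
APPEND 36: p_5 = 36·462253 + 215784 = 16856892, q_5 = 36·17761 + 8291 = 647687 → 16856892/647687
APPEND 40: p_6 = 40·16856892 + 462253 = 674737933, q_6 = 40·647687 + 17761 = 25925241 → 674737933/25925241
APPEND 4: p_7 = 4·674737933 + 16856892 = 2715808624, q_7 = 4·25925241 + 647687 = 104348651 → 2715808624/104348651
APPEND 39: p_8 = 39·2715808624 + 674737933 = 106591274269, q_8 = 39·104348651 + 25925241 = 4095522630 → 106591274269/4095522630
APPEND 14: p_9 = 14·106591274269 + 2715808624 = 1494993648390, q_9 = 14·4095522630 + 104348651 = 57441665471 → 1494993648390/57441665471
APPEND 25: p_10 = 25·1494993648390 + 106591274269 = 37481432484019, q_10 = 25·57441665471 + 4095522630 = 1440137159405 → 37481432484019/1440137159405
APPEND 44: p_11 = 44·37481432484019 + 1494993648390 = 1650678022945226, q_11 = 44·1440137159405 + 57441665471 = 63423476679291 → 1650678022945226/63423476679291
APPEND 49: p_12 = 49·1650678022945226 + 37481432484019 = 80920704556800093, q_12 = 49·63423476679291 + 1440137159405 = 3109190494444664 → 80920704556800093/3109190494444664
APPEND 42: p_13 = 42·80920704556800093 + 1650678022945226 = 3400320269408549132, q_13 = 42·3109190494444664 + 63423476679291 = 130649424243355179 → 3400320269408549132/130649424243355179
APPEND 2: p_14 = 2·3400320269408549132 + 80920704556800093 = 6881561243373898357, q_14 = 2·130649424243355179 + 3109190494444664 = 264408038981155022 → 6881561243373898357/264408038981155022
APPEND 3: p_15 = 3·6881561243373898357 + 3400320269408549132 = 24045003999530244203, q_15 = 3·264408038981155022 + 130649424243355179 = 923873541186820245 → 24045003999530244203/923873541186820245
APPEND 45: p_16 = 45·24045003999530244203 + 6881561243373898357 = 1088906741222234887492, q_16 = 45·923873541186820245 + 264408038981155022 = 41838717392388066047 → 1088906741222234887492/41838717392388066047
APPEND 16: p_17 = 16·1088906741222234887492 + 24045003999530244203 = 17446552863555288444075, q_17 = 16·41838717392388066047 + 923873541186820245 = 670343351819395876997 → 17446552863555288444075/670343351819395876997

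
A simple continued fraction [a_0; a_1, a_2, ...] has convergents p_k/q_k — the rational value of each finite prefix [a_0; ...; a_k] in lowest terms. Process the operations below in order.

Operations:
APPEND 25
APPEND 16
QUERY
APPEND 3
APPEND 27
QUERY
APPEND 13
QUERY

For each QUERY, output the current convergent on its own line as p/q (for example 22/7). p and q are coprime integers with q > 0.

APPEND 25: p_0 = 25·1 + 0 = 25, q_0 = 25·0 + 1 = 1 → 25/1
APPEND 16: p_1 = 16·25 + 1 = 401, q_1 = 16·1 + 0 = 16 → 401/16
APPEND 3: p_2 = 3·401 + 25 = 1228, q_2 = 3·16 + 1 = 49 → 1228/49
APPEND 27: p_3 = 27·1228 + 401 = 33557, q_3 = 27·49 + 16 = 1339 → 33557/1339
APPEND 13: p_4 = 13·33557 + 1228 = 437469, q_4 = 13·1339 + 49 = 17456 → 437469/17456

401/16
33557/1339
437469/17456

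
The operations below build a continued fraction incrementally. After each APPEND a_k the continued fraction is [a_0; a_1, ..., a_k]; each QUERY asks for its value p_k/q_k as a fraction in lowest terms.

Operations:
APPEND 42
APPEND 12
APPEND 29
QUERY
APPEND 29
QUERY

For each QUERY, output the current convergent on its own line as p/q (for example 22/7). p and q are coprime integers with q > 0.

APPEND 42: p_0 = 42·1 + 0 = 42, q_0 = 42·0 + 1 = 1 → 42/1
APPEND 12: p_1 = 12·42 + 1 = 505, q_1 = 12·1 + 0 = 12 → 505/12
APPEND 29: p_2 = 29·505 + 42 = 14687, q_2 = 29·12 + 1 = 349 → 14687/349
APPEND 29: p_3 = 29·14687 + 505 = 426428, q_3 = 29·349 + 12 = 10133 → 426428/10133

14687/349
426428/10133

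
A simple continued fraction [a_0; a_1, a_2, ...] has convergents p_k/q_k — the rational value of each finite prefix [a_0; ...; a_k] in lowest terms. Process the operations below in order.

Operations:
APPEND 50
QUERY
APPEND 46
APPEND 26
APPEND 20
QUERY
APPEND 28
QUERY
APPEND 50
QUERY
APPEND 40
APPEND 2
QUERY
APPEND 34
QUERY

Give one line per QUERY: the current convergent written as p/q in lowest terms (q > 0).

APPEND 50: p_0 = 50·1 + 0 = 50, q_0 = 50·0 + 1 = 1 → 50/1
APPEND 46: p_1 = 46·50 + 1 = 2301, q_1 = 46·1 + 0 = 46 → 2301/46
APPEND 26: p_2 = 26·2301 + 50 = 59876, q_2 = 26·46 + 1 = 1197 → 59876/1197
APPEND 20: p_3 = 20·59876 + 2301 = 1199821, q_3 = 20·1197 + 46 = 23986 → 1199821/23986
APPEND 28: p_4 = 28·1199821 + 59876 = 33654864, q_4 = 28·23986 + 1197 = 672805 → 33654864/672805
APPEND 50: p_5 = 50·33654864 + 1199821 = 1683943021, q_5 = 50·672805 + 23986 = 33664236 → 1683943021/33664236
APPEND 40: p_6 = 40·1683943021 + 33654864 = 67391375704, q_6 = 40·33664236 + 672805 = 1347242245 → 67391375704/1347242245
APPEND 2: p_7 = 2·67391375704 + 1683943021 = 136466694429, q_7 = 2·1347242245 + 33664236 = 2728148726 → 136466694429/2728148726
APPEND 34: p_8 = 34·136466694429 + 67391375704 = 4707258986290, q_8 = 34·2728148726 + 1347242245 = 94104298929 → 4707258986290/94104298929

50/1
1199821/23986
33654864/672805
1683943021/33664236
136466694429/2728148726
4707258986290/94104298929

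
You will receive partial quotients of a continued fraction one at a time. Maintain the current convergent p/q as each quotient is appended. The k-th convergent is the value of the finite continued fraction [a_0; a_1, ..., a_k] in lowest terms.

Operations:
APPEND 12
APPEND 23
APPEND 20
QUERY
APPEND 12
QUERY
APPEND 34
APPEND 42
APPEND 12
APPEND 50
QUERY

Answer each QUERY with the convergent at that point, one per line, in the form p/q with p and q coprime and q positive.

5552/461
66901/5555
57710671813/4791898207

APPEND 12: p_0 = 12·1 + 0 = 12, q_0 = 12·0 + 1 = 1 → 12/1
APPEND 23: p_1 = 23·12 + 1 = 277, q_1 = 23·1 + 0 = 23 → 277/23
APPEND 20: p_2 = 20·277 + 12 = 5552, q_2 = 20·23 + 1 = 461 → 5552/461
APPEND 12: p_3 = 12·5552 + 277 = 66901, q_3 = 12·461 + 23 = 5555 → 66901/5555
APPEND 34: p_4 = 34·66901 + 5552 = 2280186, q_4 = 34·5555 + 461 = 189331 → 2280186/189331
APPEND 42: p_5 = 42·2280186 + 66901 = 95834713, q_5 = 42·189331 + 5555 = 7957457 → 95834713/7957457
APPEND 12: p_6 = 12·95834713 + 2280186 = 1152296742, q_6 = 12·7957457 + 189331 = 95678815 → 1152296742/95678815
APPEND 50: p_7 = 50·1152296742 + 95834713 = 57710671813, q_7 = 50·95678815 + 7957457 = 4791898207 → 57710671813/4791898207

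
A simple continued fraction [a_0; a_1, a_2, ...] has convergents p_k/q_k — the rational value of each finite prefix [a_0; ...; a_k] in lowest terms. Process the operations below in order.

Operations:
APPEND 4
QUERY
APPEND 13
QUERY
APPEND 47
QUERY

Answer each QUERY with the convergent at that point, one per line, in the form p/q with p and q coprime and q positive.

4/1
53/13
2495/612

APPEND 4: p_0 = 4·1 + 0 = 4, q_0 = 4·0 + 1 = 1 → 4/1
APPEND 13: p_1 = 13·4 + 1 = 53, q_1 = 13·1 + 0 = 13 → 53/13
APPEND 47: p_2 = 47·53 + 4 = 2495, q_2 = 47·13 + 1 = 612 → 2495/612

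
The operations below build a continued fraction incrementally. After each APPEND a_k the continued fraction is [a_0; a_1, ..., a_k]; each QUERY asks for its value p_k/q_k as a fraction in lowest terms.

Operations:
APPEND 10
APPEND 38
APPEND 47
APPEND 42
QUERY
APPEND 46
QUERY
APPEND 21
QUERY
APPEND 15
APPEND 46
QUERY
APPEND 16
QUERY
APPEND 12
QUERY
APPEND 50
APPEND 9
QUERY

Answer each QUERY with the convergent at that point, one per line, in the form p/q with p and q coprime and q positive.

APPEND 10: p_0 = 10·1 + 0 = 10, q_0 = 10·0 + 1 = 1 → 10/1
APPEND 38: p_1 = 38·10 + 1 = 381, q_1 = 38·1 + 0 = 38 → 381/38
APPEND 47: p_2 = 47·381 + 10 = 17917, q_2 = 47·38 + 1 = 1787 → 17917/1787
APPEND 42: p_3 = 42·17917 + 381 = 752895, q_3 = 42·1787 + 38 = 75092 → 752895/75092
APPEND 46: p_4 = 46·752895 + 17917 = 34651087, q_4 = 46·75092 + 1787 = 3456019 → 34651087/3456019
APPEND 21: p_5 = 21·34651087 + 752895 = 728425722, q_5 = 21·3456019 + 75092 = 72651491 → 728425722/72651491
APPEND 15: p_6 = 15·728425722 + 34651087 = 10961036917, q_6 = 15·72651491 + 3456019 = 1093228384 → 10961036917/1093228384
APPEND 46: p_7 = 46·10961036917 + 728425722 = 504936123904, q_7 = 46·1093228384 + 72651491 = 50361157155 → 504936123904/50361157155
APPEND 16: p_8 = 16·504936123904 + 10961036917 = 8089939019381, q_8 = 16·50361157155 + 1093228384 = 806871742864 → 8089939019381/806871742864
APPEND 12: p_9 = 12·8089939019381 + 504936123904 = 97584204356476, q_9 = 12·806871742864 + 50361157155 = 9732822071523 → 97584204356476/9732822071523
APPEND 50: p_10 = 50·97584204356476 + 8089939019381 = 4887300156843181, q_10 = 50·9732822071523 + 806871742864 = 487447975319014 → 4887300156843181/487447975319014
APPEND 9: p_11 = 9·4887300156843181 + 97584204356476 = 44083285615945105, q_11 = 9·487447975319014 + 9732822071523 = 4396764599942649 → 44083285615945105/4396764599942649

752895/75092
34651087/3456019
728425722/72651491
504936123904/50361157155
8089939019381/806871742864
97584204356476/9732822071523
44083285615945105/4396764599942649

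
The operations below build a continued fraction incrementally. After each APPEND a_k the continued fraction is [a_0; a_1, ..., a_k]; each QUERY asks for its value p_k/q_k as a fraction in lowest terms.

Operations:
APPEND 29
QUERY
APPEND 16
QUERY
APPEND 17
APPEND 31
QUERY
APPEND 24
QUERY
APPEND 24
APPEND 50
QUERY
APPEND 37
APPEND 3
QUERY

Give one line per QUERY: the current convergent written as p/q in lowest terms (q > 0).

29/1
465/16
246419/8479
5921990/203769
7124630940/245150519
798385787817/27471554933

APPEND 29: p_0 = 29·1 + 0 = 29, q_0 = 29·0 + 1 = 1 → 29/1
APPEND 16: p_1 = 16·29 + 1 = 465, q_1 = 16·1 + 0 = 16 → 465/16
APPEND 17: p_2 = 17·465 + 29 = 7934, q_2 = 17·16 + 1 = 273 → 7934/273
APPEND 31: p_3 = 31·7934 + 465 = 246419, q_3 = 31·273 + 16 = 8479 → 246419/8479
APPEND 24: p_4 = 24·246419 + 7934 = 5921990, q_4 = 24·8479 + 273 = 203769 → 5921990/203769
APPEND 24: p_5 = 24·5921990 + 246419 = 142374179, q_5 = 24·203769 + 8479 = 4898935 → 142374179/4898935
APPEND 50: p_6 = 50·142374179 + 5921990 = 7124630940, q_6 = 50·4898935 + 203769 = 245150519 → 7124630940/245150519
APPEND 37: p_7 = 37·7124630940 + 142374179 = 263753718959, q_7 = 37·245150519 + 4898935 = 9075468138 → 263753718959/9075468138
APPEND 3: p_8 = 3·263753718959 + 7124630940 = 798385787817, q_8 = 3·9075468138 + 245150519 = 27471554933 → 798385787817/27471554933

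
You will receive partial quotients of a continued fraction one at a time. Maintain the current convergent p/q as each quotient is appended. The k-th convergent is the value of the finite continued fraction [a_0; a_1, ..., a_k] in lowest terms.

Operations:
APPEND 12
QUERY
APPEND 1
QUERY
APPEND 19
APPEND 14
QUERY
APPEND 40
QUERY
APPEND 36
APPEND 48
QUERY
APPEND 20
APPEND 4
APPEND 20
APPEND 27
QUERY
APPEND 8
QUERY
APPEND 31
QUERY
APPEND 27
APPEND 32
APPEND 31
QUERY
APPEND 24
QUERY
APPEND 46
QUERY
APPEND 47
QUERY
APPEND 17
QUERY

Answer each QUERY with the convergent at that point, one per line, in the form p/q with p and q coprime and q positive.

12/1
13/1
3639/281
145819/11260
252295723/19482028
11203600160496/865131003539
90042991772651/6953031411153
2802536345112677/216409104749282
75315093266344718477/5815757549871502373
1809989313706532433885/139765597569529342778
83334823523766836677187/6435033245748221270161
3918546694930747856261674/302586328147735929040345
66698628637346480393125645/5150402611757259014956026

APPEND 12: p_0 = 12·1 + 0 = 12, q_0 = 12·0 + 1 = 1 → 12/1
APPEND 1: p_1 = 1·12 + 1 = 13, q_1 = 1·1 + 0 = 1 → 13/1
APPEND 19: p_2 = 19·13 + 12 = 259, q_2 = 19·1 + 1 = 20 → 259/20
APPEND 14: p_3 = 14·259 + 13 = 3639, q_3 = 14·20 + 1 = 281 → 3639/281
APPEND 40: p_4 = 40·3639 + 259 = 145819, q_4 = 40·281 + 20 = 11260 → 145819/11260
APPEND 36: p_5 = 36·145819 + 3639 = 5253123, q_5 = 36·11260 + 281 = 405641 → 5253123/405641
APPEND 48: p_6 = 48·5253123 + 145819 = 252295723, q_6 = 48·405641 + 11260 = 19482028 → 252295723/19482028
APPEND 20: p_7 = 20·252295723 + 5253123 = 5051167583, q_7 = 20·19482028 + 405641 = 390046201 → 5051167583/390046201
APPEND 4: p_8 = 4·5051167583 + 252295723 = 20456966055, q_8 = 4·390046201 + 19482028 = 1579666832 → 20456966055/1579666832
APPEND 20: p_9 = 20·20456966055 + 5051167583 = 414190488683, q_9 = 20·1579666832 + 390046201 = 31983382841 → 414190488683/31983382841
APPEND 27: p_10 = 27·414190488683 + 20456966055 = 11203600160496, q_10 = 27·31983382841 + 1579666832 = 865131003539 → 11203600160496/865131003539
APPEND 8: p_11 = 8·11203600160496 + 414190488683 = 90042991772651, q_11 = 8·865131003539 + 31983382841 = 6953031411153 → 90042991772651/6953031411153
APPEND 31: p_12 = 31·90042991772651 + 11203600160496 = 2802536345112677, q_12 = 31·6953031411153 + 865131003539 = 216409104749282 → 2802536345112677/216409104749282
APPEND 27: p_13 = 27·2802536345112677 + 90042991772651 = 75758524309814930, q_13 = 27·216409104749282 + 6953031411153 = 5849998859641767 → 75758524309814930/5849998859641767
APPEND 32: p_14 = 32·75758524309814930 + 2802536345112677 = 2427075314259190437, q_14 = 32·5849998859641767 + 216409104749282 = 187416372613285826 → 2427075314259190437/187416372613285826
APPEND 31: p_15 = 31·2427075314259190437 + 75758524309814930 = 75315093266344718477, q_15 = 31·187416372613285826 + 5849998859641767 = 5815757549871502373 → 75315093266344718477/5815757549871502373
APPEND 24: p_16 = 24·75315093266344718477 + 2427075314259190437 = 1809989313706532433885, q_16 = 24·5815757549871502373 + 187416372613285826 = 139765597569529342778 → 1809989313706532433885/139765597569529342778
APPEND 46: p_17 = 46·1809989313706532433885 + 75315093266344718477 = 83334823523766836677187, q_17 = 46·139765597569529342778 + 5815757549871502373 = 6435033245748221270161 → 83334823523766836677187/6435033245748221270161
APPEND 47: p_18 = 47·83334823523766836677187 + 1809989313706532433885 = 3918546694930747856261674, q_18 = 47·6435033245748221270161 + 139765597569529342778 = 302586328147735929040345 → 3918546694930747856261674/302586328147735929040345
APPEND 17: p_19 = 17·3918546694930747856261674 + 83334823523766836677187 = 66698628637346480393125645, q_19 = 17·302586328147735929040345 + 6435033245748221270161 = 5150402611757259014956026 → 66698628637346480393125645/5150402611757259014956026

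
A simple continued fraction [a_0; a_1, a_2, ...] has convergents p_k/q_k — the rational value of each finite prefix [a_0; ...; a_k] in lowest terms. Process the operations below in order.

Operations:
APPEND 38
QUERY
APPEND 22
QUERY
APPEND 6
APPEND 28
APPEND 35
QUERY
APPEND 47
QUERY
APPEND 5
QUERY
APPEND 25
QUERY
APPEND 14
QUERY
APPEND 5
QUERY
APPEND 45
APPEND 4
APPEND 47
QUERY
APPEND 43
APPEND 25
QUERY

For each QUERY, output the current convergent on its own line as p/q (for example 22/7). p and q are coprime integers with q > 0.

APPEND 38: p_0 = 38·1 + 0 = 38, q_0 = 38·0 + 1 = 1 → 38/1
APPEND 22: p_1 = 22·38 + 1 = 837, q_1 = 22·1 + 0 = 22 → 837/22
APPEND 6: p_2 = 6·837 + 38 = 5060, q_2 = 6·22 + 1 = 133 → 5060/133
APPEND 28: p_3 = 28·5060 + 837 = 142517, q_3 = 28·133 + 22 = 3746 → 142517/3746
APPEND 35: p_4 = 35·142517 + 5060 = 4993155, q_4 = 35·3746 + 133 = 131243 → 4993155/131243
APPEND 47: p_5 = 47·4993155 + 142517 = 234820802, q_5 = 47·131243 + 3746 = 6172167 → 234820802/6172167
APPEND 5: p_6 = 5·234820802 + 4993155 = 1179097165, q_6 = 5·6172167 + 131243 = 30992078 → 1179097165/30992078
APPEND 25: p_7 = 25·1179097165 + 234820802 = 29712249927, q_7 = 25·30992078 + 6172167 = 780974117 → 29712249927/780974117
APPEND 14: p_8 = 14·29712249927 + 1179097165 = 417150596143, q_8 = 14·780974117 + 30992078 = 10964629716 → 417150596143/10964629716
APPEND 5: p_9 = 5·417150596143 + 29712249927 = 2115465230642, q_9 = 5·10964629716 + 780974117 = 55604122697 → 2115465230642/55604122697
APPEND 45: p_10 = 45·2115465230642 + 417150596143 = 95613085975033, q_10 = 45·55604122697 + 10964629716 = 2513150151081 → 95613085975033/2513150151081
APPEND 4: p_11 = 4·95613085975033 + 2115465230642 = 384567809130774, q_11 = 4·2513150151081 + 55604122697 = 10108204727021 → 384567809130774/10108204727021
APPEND 47: p_12 = 47·384567809130774 + 95613085975033 = 18170300115121411, q_12 = 47·10108204727021 + 2513150151081 = 477598772321068 → 18170300115121411/477598772321068
APPEND 43: p_13 = 43·18170300115121411 + 384567809130774 = 781707472759351447, q_13 = 43·477598772321068 + 10108204727021 = 20546855414532945 → 781707472759351447/20546855414532945
APPEND 25: p_14 = 25·781707472759351447 + 18170300115121411 = 19560857119098907586, q_14 = 25·20546855414532945 + 477598772321068 = 514148984135644693 → 19560857119098907586/514148984135644693

38/1
837/22
4993155/131243
234820802/6172167
1179097165/30992078
29712249927/780974117
417150596143/10964629716
2115465230642/55604122697
18170300115121411/477598772321068
19560857119098907586/514148984135644693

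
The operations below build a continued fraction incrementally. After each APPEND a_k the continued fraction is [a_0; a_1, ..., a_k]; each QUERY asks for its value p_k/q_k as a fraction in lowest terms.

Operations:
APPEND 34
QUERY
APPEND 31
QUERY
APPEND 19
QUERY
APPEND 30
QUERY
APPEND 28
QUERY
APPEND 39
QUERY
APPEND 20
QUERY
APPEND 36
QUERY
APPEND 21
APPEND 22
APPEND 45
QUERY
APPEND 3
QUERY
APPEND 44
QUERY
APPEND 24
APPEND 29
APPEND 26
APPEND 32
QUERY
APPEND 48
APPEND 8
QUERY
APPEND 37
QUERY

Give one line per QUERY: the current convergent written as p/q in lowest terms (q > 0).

APPEND 34: p_0 = 34·1 + 0 = 34, q_0 = 34·0 + 1 = 1 → 34/1
APPEND 31: p_1 = 31·34 + 1 = 1055, q_1 = 31·1 + 0 = 31 → 1055/31
APPEND 19: p_2 = 19·1055 + 34 = 20079, q_2 = 19·31 + 1 = 590 → 20079/590
APPEND 30: p_3 = 30·20079 + 1055 = 603425, q_3 = 30·590 + 31 = 17731 → 603425/17731
APPEND 28: p_4 = 28·603425 + 20079 = 16915979, q_4 = 28·17731 + 590 = 497058 → 16915979/497058
APPEND 39: p_5 = 39·16915979 + 603425 = 660326606, q_5 = 39·497058 + 17731 = 19402993 → 660326606/19402993
APPEND 20: p_6 = 20·660326606 + 16915979 = 13223448099, q_6 = 20·19402993 + 497058 = 388556918 → 13223448099/388556918
APPEND 36: p_7 = 36·13223448099 + 660326606 = 476704458170, q_7 = 36·388556918 + 19402993 = 14007452041 → 476704458170/14007452041
APPEND 21: p_8 = 21·476704458170 + 13223448099 = 10024017069669, q_8 = 21·14007452041 + 388556918 = 294545049779 → 10024017069669/294545049779
APPEND 22: p_9 = 22·10024017069669 + 476704458170 = 221005079990888, q_9 = 22·294545049779 + 14007452041 = 6493998547179 → 221005079990888/6493998547179
APPEND 45: p_10 = 45·221005079990888 + 10024017069669 = 9955252616659629, q_10 = 45·6493998547179 + 294545049779 = 292524479672834 → 9955252616659629/292524479672834
APPEND 3: p_11 = 3·9955252616659629 + 221005079990888 = 30086762929969775, q_11 = 3·292524479672834 + 6493998547179 = 884067437565681 → 30086762929969775/884067437565681
APPEND 44: p_12 = 44·30086762929969775 + 9955252616659629 = 1333772821535329729, q_12 = 44·884067437565681 + 292524479672834 = 39191491732562798 → 1333772821535329729/39191491732562798
APPEND 24: p_13 = 24·1333772821535329729 + 30086762929969775 = 32040634479777883271, q_13 = 24·39191491732562798 + 884067437565681 = 941479869019072833 → 32040634479777883271/941479869019072833
APPEND 29: p_14 = 29·32040634479777883271 + 1333772821535329729 = 930512172735093944588, q_14 = 29·941479869019072833 + 39191491732562798 = 27342107693285674955 → 930512172735093944588/27342107693285674955
APPEND 26: p_15 = 26·930512172735093944588 + 32040634479777883271 = 24225357125592220442559, q_15 = 26·27342107693285674955 + 941479869019072833 = 711836279894446621663 → 24225357125592220442559/711836279894446621663
APPEND 32: p_16 = 32·24225357125592220442559 + 930512172735093944588 = 776141940191686148106476, q_16 = 32·711836279894446621663 + 27342107693285674955 = 22806103064315577568171 → 776141940191686148106476/22806103064315577568171
APPEND 48: p_17 = 48·776141940191686148106476 + 24225357125592220442559 = 37279038486326527329553407, q_17 = 48·22806103064315577568171 + 711836279894446621663 = 1095404783367042169893871 → 37279038486326527329553407/1095404783367042169893871
APPEND 8: p_18 = 8·37279038486326527329553407 + 776141940191686148106476 = 299008449830803904784533732, q_18 = 8·1095404783367042169893871 + 22806103064315577568171 = 8786044370000652936719139 → 299008449830803904784533732/8786044370000652936719139
APPEND 37: p_19 = 37·299008449830803904784533732 + 37279038486326527329553407 = 11100591682226071004357301491, q_19 = 37·8786044370000652936719139 + 1095404783367042169893871 = 326179046473391200828502014 → 11100591682226071004357301491/326179046473391200828502014

34/1
1055/31
20079/590
603425/17731
16915979/497058
660326606/19402993
13223448099/388556918
476704458170/14007452041
9955252616659629/292524479672834
30086762929969775/884067437565681
1333772821535329729/39191491732562798
776141940191686148106476/22806103064315577568171
299008449830803904784533732/8786044370000652936719139
11100591682226071004357301491/326179046473391200828502014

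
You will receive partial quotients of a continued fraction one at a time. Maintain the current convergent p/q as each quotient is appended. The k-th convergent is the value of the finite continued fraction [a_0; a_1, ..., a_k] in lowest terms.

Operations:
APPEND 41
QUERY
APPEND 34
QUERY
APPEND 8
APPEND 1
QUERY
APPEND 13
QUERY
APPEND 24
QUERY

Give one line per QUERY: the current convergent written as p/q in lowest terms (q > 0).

41/1
1395/34
12596/307
174949/4264
4211372/102643

APPEND 41: p_0 = 41·1 + 0 = 41, q_0 = 41·0 + 1 = 1 → 41/1
APPEND 34: p_1 = 34·41 + 1 = 1395, q_1 = 34·1 + 0 = 34 → 1395/34
APPEND 8: p_2 = 8·1395 + 41 = 11201, q_2 = 8·34 + 1 = 273 → 11201/273
APPEND 1: p_3 = 1·11201 + 1395 = 12596, q_3 = 1·273 + 34 = 307 → 12596/307
APPEND 13: p_4 = 13·12596 + 11201 = 174949, q_4 = 13·307 + 273 = 4264 → 174949/4264
APPEND 24: p_5 = 24·174949 + 12596 = 4211372, q_5 = 24·4264 + 307 = 102643 → 4211372/102643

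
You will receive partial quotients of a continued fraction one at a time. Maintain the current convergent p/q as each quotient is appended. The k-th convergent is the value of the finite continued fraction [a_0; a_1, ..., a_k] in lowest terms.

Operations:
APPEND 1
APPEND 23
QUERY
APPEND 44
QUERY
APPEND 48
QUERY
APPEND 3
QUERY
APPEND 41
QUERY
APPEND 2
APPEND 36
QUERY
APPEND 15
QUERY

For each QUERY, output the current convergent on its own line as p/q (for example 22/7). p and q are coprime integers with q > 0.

24/23
1057/1013
50760/48647
153337/146954
6337577/6073761
468163253/448674897
7035277286/6742417931

APPEND 1: p_0 = 1·1 + 0 = 1, q_0 = 1·0 + 1 = 1 → 1/1
APPEND 23: p_1 = 23·1 + 1 = 24, q_1 = 23·1 + 0 = 23 → 24/23
APPEND 44: p_2 = 44·24 + 1 = 1057, q_2 = 44·23 + 1 = 1013 → 1057/1013
APPEND 48: p_3 = 48·1057 + 24 = 50760, q_3 = 48·1013 + 23 = 48647 → 50760/48647
APPEND 3: p_4 = 3·50760 + 1057 = 153337, q_4 = 3·48647 + 1013 = 146954 → 153337/146954
APPEND 41: p_5 = 41·153337 + 50760 = 6337577, q_5 = 41·146954 + 48647 = 6073761 → 6337577/6073761
APPEND 2: p_6 = 2·6337577 + 153337 = 12828491, q_6 = 2·6073761 + 146954 = 12294476 → 12828491/12294476
APPEND 36: p_7 = 36·12828491 + 6337577 = 468163253, q_7 = 36·12294476 + 6073761 = 448674897 → 468163253/448674897
APPEND 15: p_8 = 15·468163253 + 12828491 = 7035277286, q_8 = 15·448674897 + 12294476 = 6742417931 → 7035277286/6742417931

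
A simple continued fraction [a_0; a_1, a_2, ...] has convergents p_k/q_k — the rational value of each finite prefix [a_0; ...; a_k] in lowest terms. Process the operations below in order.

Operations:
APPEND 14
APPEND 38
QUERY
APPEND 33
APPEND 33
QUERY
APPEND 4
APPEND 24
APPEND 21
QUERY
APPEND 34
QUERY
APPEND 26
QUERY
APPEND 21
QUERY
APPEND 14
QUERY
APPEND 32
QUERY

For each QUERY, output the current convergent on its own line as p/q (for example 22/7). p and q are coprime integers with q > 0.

APPEND 14: p_0 = 14·1 + 0 = 14, q_0 = 14·0 + 1 = 1 → 14/1
APPEND 38: p_1 = 38·14 + 1 = 533, q_1 = 38·1 + 0 = 38 → 533/38
APPEND 33: p_2 = 33·533 + 14 = 17603, q_2 = 33·38 + 1 = 1255 → 17603/1255
APPEND 33: p_3 = 33·17603 + 533 = 581432, q_3 = 33·1255 + 38 = 41453 → 581432/41453
APPEND 4: p_4 = 4·581432 + 17603 = 2343331, q_4 = 4·41453 + 1255 = 167067 → 2343331/167067
APPEND 24: p_5 = 24·2343331 + 581432 = 56821376, q_5 = 24·167067 + 41453 = 4051061 → 56821376/4051061
APPEND 21: p_6 = 21·56821376 + 2343331 = 1195592227, q_6 = 21·4051061 + 167067 = 85239348 → 1195592227/85239348
APPEND 34: p_7 = 34·1195592227 + 56821376 = 40706957094, q_7 = 34·85239348 + 4051061 = 2902188893 → 40706957094/2902188893
APPEND 26: p_8 = 26·40706957094 + 1195592227 = 1059576476671, q_8 = 26·2902188893 + 85239348 = 75542150566 → 1059576476671/75542150566
APPEND 21: p_9 = 21·1059576476671 + 40706957094 = 22291812967185, q_9 = 21·75542150566 + 2902188893 = 1589287350779 → 22291812967185/1589287350779
APPEND 14: p_10 = 14·22291812967185 + 1059576476671 = 313144958017261, q_10 = 14·1589287350779 + 75542150566 = 22325565061472 → 313144958017261/22325565061472
APPEND 32: p_11 = 32·313144958017261 + 22291812967185 = 10042930469519537, q_11 = 32·22325565061472 + 1589287350779 = 716007369317883 → 10042930469519537/716007369317883

533/38
581432/41453
1195592227/85239348
40706957094/2902188893
1059576476671/75542150566
22291812967185/1589287350779
313144958017261/22325565061472
10042930469519537/716007369317883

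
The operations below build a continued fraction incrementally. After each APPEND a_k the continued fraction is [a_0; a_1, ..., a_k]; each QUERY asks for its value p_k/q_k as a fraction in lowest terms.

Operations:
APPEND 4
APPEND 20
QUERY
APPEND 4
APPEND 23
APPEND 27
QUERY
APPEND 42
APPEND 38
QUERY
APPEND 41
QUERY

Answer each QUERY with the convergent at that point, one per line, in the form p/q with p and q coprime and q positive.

APPEND 4: p_0 = 4·1 + 0 = 4, q_0 = 4·0 + 1 = 1 → 4/1
APPEND 20: p_1 = 20·4 + 1 = 81, q_1 = 20·1 + 0 = 20 → 81/20
APPEND 4: p_2 = 4·81 + 4 = 328, q_2 = 4·20 + 1 = 81 → 328/81
APPEND 23: p_3 = 23·328 + 81 = 7625, q_3 = 23·81 + 20 = 1883 → 7625/1883
APPEND 27: p_4 = 27·7625 + 328 = 206203, q_4 = 27·1883 + 81 = 50922 → 206203/50922
APPEND 42: p_5 = 42·206203 + 7625 = 8668151, q_5 = 42·50922 + 1883 = 2140607 → 8668151/2140607
APPEND 38: p_6 = 38·8668151 + 206203 = 329595941, q_6 = 38·2140607 + 50922 = 81393988 → 329595941/81393988
APPEND 41: p_7 = 41·329595941 + 8668151 = 13522101732, q_7 = 41·81393988 + 2140607 = 3339294115 → 13522101732/3339294115

81/20
206203/50922
329595941/81393988
13522101732/3339294115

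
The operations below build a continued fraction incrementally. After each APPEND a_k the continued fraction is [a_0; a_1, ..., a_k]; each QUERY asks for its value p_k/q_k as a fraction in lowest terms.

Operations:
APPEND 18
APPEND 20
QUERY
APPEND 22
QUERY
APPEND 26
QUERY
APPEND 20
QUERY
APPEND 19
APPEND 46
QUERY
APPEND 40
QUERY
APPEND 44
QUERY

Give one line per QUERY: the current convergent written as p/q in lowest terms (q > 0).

361/20
7960/441
207321/11486
4154380/230161
3644619266/201919231
145863911181/8081153785
6421656711230/355772685771

APPEND 18: p_0 = 18·1 + 0 = 18, q_0 = 18·0 + 1 = 1 → 18/1
APPEND 20: p_1 = 20·18 + 1 = 361, q_1 = 20·1 + 0 = 20 → 361/20
APPEND 22: p_2 = 22·361 + 18 = 7960, q_2 = 22·20 + 1 = 441 → 7960/441
APPEND 26: p_3 = 26·7960 + 361 = 207321, q_3 = 26·441 + 20 = 11486 → 207321/11486
APPEND 20: p_4 = 20·207321 + 7960 = 4154380, q_4 = 20·11486 + 441 = 230161 → 4154380/230161
APPEND 19: p_5 = 19·4154380 + 207321 = 79140541, q_5 = 19·230161 + 11486 = 4384545 → 79140541/4384545
APPEND 46: p_6 = 46·79140541 + 4154380 = 3644619266, q_6 = 46·4384545 + 230161 = 201919231 → 3644619266/201919231
APPEND 40: p_7 = 40·3644619266 + 79140541 = 145863911181, q_7 = 40·201919231 + 4384545 = 8081153785 → 145863911181/8081153785
APPEND 44: p_8 = 44·145863911181 + 3644619266 = 6421656711230, q_8 = 44·8081153785 + 201919231 = 355772685771 → 6421656711230/355772685771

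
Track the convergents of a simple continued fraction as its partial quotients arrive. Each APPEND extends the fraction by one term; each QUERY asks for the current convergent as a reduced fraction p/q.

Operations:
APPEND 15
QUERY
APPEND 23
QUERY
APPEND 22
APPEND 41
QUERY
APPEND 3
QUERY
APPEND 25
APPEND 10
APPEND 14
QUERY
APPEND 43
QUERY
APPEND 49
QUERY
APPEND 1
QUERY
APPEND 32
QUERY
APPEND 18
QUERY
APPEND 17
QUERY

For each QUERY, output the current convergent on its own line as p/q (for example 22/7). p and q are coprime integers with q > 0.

15/1
346/23
313053/20810
946786/62937
3394816127/225668253
146217867277/9719740166
7168070312700/476492936387
7314288179977/486212676553
241225292071964/16035298586083
4349369545475329/289121587226047
74180507565152557/4931102281428882

APPEND 15: p_0 = 15·1 + 0 = 15, q_0 = 15·0 + 1 = 1 → 15/1
APPEND 23: p_1 = 23·15 + 1 = 346, q_1 = 23·1 + 0 = 23 → 346/23
APPEND 22: p_2 = 22·346 + 15 = 7627, q_2 = 22·23 + 1 = 507 → 7627/507
APPEND 41: p_3 = 41·7627 + 346 = 313053, q_3 = 41·507 + 23 = 20810 → 313053/20810
APPEND 3: p_4 = 3·313053 + 7627 = 946786, q_4 = 3·20810 + 507 = 62937 → 946786/62937
APPEND 25: p_5 = 25·946786 + 313053 = 23982703, q_5 = 25·62937 + 20810 = 1594235 → 23982703/1594235
APPEND 10: p_6 = 10·23982703 + 946786 = 240773816, q_6 = 10·1594235 + 62937 = 16005287 → 240773816/16005287
APPEND 14: p_7 = 14·240773816 + 23982703 = 3394816127, q_7 = 14·16005287 + 1594235 = 225668253 → 3394816127/225668253
APPEND 43: p_8 = 43·3394816127 + 240773816 = 146217867277, q_8 = 43·225668253 + 16005287 = 9719740166 → 146217867277/9719740166
APPEND 49: p_9 = 49·146217867277 + 3394816127 = 7168070312700, q_9 = 49·9719740166 + 225668253 = 476492936387 → 7168070312700/476492936387
APPEND 1: p_10 = 1·7168070312700 + 146217867277 = 7314288179977, q_10 = 1·476492936387 + 9719740166 = 486212676553 → 7314288179977/486212676553
APPEND 32: p_11 = 32·7314288179977 + 7168070312700 = 241225292071964, q_11 = 32·486212676553 + 476492936387 = 16035298586083 → 241225292071964/16035298586083
APPEND 18: p_12 = 18·241225292071964 + 7314288179977 = 4349369545475329, q_12 = 18·16035298586083 + 486212676553 = 289121587226047 → 4349369545475329/289121587226047
APPEND 17: p_13 = 17·4349369545475329 + 241225292071964 = 74180507565152557, q_13 = 17·289121587226047 + 16035298586083 = 4931102281428882 → 74180507565152557/4931102281428882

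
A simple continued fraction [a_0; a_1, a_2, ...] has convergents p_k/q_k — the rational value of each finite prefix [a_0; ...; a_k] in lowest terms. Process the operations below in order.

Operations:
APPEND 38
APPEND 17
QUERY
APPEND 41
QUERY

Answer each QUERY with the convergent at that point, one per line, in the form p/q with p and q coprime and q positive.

APPEND 38: p_0 = 38·1 + 0 = 38, q_0 = 38·0 + 1 = 1 → 38/1
APPEND 17: p_1 = 17·38 + 1 = 647, q_1 = 17·1 + 0 = 17 → 647/17
APPEND 41: p_2 = 41·647 + 38 = 26565, q_2 = 41·17 + 1 = 698 → 26565/698

647/17
26565/698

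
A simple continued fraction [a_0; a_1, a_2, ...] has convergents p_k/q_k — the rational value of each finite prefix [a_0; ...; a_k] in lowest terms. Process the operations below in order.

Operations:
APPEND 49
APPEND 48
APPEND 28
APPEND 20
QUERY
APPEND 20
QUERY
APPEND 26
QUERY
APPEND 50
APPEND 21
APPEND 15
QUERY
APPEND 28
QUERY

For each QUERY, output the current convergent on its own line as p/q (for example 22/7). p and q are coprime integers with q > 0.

1321013/26948
26486193/540305
689962031/14074878
10920119157253/222764931950
306489042707718/6252222137783

APPEND 49: p_0 = 49·1 + 0 = 49, q_0 = 49·0 + 1 = 1 → 49/1
APPEND 48: p_1 = 48·49 + 1 = 2353, q_1 = 48·1 + 0 = 48 → 2353/48
APPEND 28: p_2 = 28·2353 + 49 = 65933, q_2 = 28·48 + 1 = 1345 → 65933/1345
APPEND 20: p_3 = 20·65933 + 2353 = 1321013, q_3 = 20·1345 + 48 = 26948 → 1321013/26948
APPEND 20: p_4 = 20·1321013 + 65933 = 26486193, q_4 = 20·26948 + 1345 = 540305 → 26486193/540305
APPEND 26: p_5 = 26·26486193 + 1321013 = 689962031, q_5 = 26·540305 + 26948 = 14074878 → 689962031/14074878
APPEND 50: p_6 = 50·689962031 + 26486193 = 34524587743, q_6 = 50·14074878 + 540305 = 704284205 → 34524587743/704284205
APPEND 21: p_7 = 21·34524587743 + 689962031 = 725706304634, q_7 = 21·704284205 + 14074878 = 14804043183 → 725706304634/14804043183
APPEND 15: p_8 = 15·725706304634 + 34524587743 = 10920119157253, q_8 = 15·14804043183 + 704284205 = 222764931950 → 10920119157253/222764931950
APPEND 28: p_9 = 28·10920119157253 + 725706304634 = 306489042707718, q_9 = 28·222764931950 + 14804043183 = 6252222137783 → 306489042707718/6252222137783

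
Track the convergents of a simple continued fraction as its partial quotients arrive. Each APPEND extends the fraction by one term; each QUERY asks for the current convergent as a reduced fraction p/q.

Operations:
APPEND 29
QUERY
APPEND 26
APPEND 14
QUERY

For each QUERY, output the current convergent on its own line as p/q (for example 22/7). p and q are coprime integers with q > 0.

APPEND 29: p_0 = 29·1 + 0 = 29, q_0 = 29·0 + 1 = 1 → 29/1
APPEND 26: p_1 = 26·29 + 1 = 755, q_1 = 26·1 + 0 = 26 → 755/26
APPEND 14: p_2 = 14·755 + 29 = 10599, q_2 = 14·26 + 1 = 365 → 10599/365

29/1
10599/365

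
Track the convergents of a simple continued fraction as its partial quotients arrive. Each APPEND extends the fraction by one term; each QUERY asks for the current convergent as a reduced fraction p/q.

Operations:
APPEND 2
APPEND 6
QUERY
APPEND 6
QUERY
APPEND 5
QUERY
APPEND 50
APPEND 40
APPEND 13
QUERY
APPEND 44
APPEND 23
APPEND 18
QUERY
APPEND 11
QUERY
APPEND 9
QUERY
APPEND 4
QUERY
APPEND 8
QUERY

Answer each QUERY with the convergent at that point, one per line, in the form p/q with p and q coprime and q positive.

APPEND 2: p_0 = 2·1 + 0 = 2, q_0 = 2·0 + 1 = 1 → 2/1
APPEND 6: p_1 = 6·2 + 1 = 13, q_1 = 6·1 + 0 = 6 → 13/6
APPEND 6: p_2 = 6·13 + 2 = 80, q_2 = 6·6 + 1 = 37 → 80/37
APPEND 5: p_3 = 5·80 + 13 = 413, q_3 = 5·37 + 6 = 191 → 413/191
APPEND 50: p_4 = 50·413 + 80 = 20730, q_4 = 50·191 + 37 = 9587 → 20730/9587
APPEND 40: p_5 = 40·20730 + 413 = 829613, q_5 = 40·9587 + 191 = 383671 → 829613/383671
APPEND 13: p_6 = 13·829613 + 20730 = 10805699, q_6 = 13·383671 + 9587 = 4997310 → 10805699/4997310
APPEND 44: p_7 = 44·10805699 + 829613 = 476280369, q_7 = 44·4997310 + 383671 = 220265311 → 476280369/220265311
APPEND 23: p_8 = 23·476280369 + 10805699 = 10965254186, q_8 = 23·220265311 + 4997310 = 5071099463 → 10965254186/5071099463
APPEND 18: p_9 = 18·10965254186 + 476280369 = 197850855717, q_9 = 18·5071099463 + 220265311 = 91500055645 → 197850855717/91500055645
APPEND 11: p_10 = 11·197850855717 + 10965254186 = 2187324667073, q_10 = 11·91500055645 + 5071099463 = 1011571711558 → 2187324667073/1011571711558
APPEND 9: p_11 = 9·2187324667073 + 197850855717 = 19883772859374, q_11 = 9·1011571711558 + 91500055645 = 9195645459667 → 19883772859374/9195645459667
APPEND 4: p_12 = 4·19883772859374 + 2187324667073 = 81722416104569, q_12 = 4·9195645459667 + 1011571711558 = 37794153550226 → 81722416104569/37794153550226
APPEND 8: p_13 = 8·81722416104569 + 19883772859374 = 673663101695926, q_13 = 8·37794153550226 + 9195645459667 = 311548873861475 → 673663101695926/311548873861475

13/6
80/37
413/191
10805699/4997310
197850855717/91500055645
2187324667073/1011571711558
19883772859374/9195645459667
81722416104569/37794153550226
673663101695926/311548873861475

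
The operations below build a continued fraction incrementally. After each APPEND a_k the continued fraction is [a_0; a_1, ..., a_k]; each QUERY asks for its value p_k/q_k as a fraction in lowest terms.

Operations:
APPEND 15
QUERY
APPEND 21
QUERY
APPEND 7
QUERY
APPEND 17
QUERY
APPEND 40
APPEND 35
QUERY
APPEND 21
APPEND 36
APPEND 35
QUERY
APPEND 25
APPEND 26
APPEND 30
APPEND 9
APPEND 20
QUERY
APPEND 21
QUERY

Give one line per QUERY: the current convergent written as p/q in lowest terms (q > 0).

APPEND 15: p_0 = 15·1 + 0 = 15, q_0 = 15·0 + 1 = 1 → 15/1
APPEND 21: p_1 = 21·15 + 1 = 316, q_1 = 21·1 + 0 = 21 → 316/21
APPEND 7: p_2 = 7·316 + 15 = 2227, q_2 = 7·21 + 1 = 148 → 2227/148
APPEND 17: p_3 = 17·2227 + 316 = 38175, q_3 = 17·148 + 21 = 2537 → 38175/2537
APPEND 40: p_4 = 40·38175 + 2227 = 1529227, q_4 = 40·2537 + 148 = 101628 → 1529227/101628
APPEND 35: p_5 = 35·1529227 + 38175 = 53561120, q_5 = 35·101628 + 2537 = 3559517 → 53561120/3559517
APPEND 21: p_6 = 21·53561120 + 1529227 = 1126312747, q_6 = 21·3559517 + 101628 = 74851485 → 1126312747/74851485
APPEND 36: p_7 = 36·1126312747 + 53561120 = 40600820012, q_7 = 36·74851485 + 3559517 = 2698212977 → 40600820012/2698212977
APPEND 35: p_8 = 35·40600820012 + 1126312747 = 1422155013167, q_8 = 35·2698212977 + 74851485 = 94512305680 → 1422155013167/94512305680
APPEND 25: p_9 = 25·1422155013167 + 40600820012 = 35594476149187, q_9 = 25·94512305680 + 2698212977 = 2365505854977 → 35594476149187/2365505854977
APPEND 26: p_10 = 26·35594476149187 + 1422155013167 = 926878534892029, q_10 = 26·2365505854977 + 94512305680 = 61597664535082 → 926878534892029/61597664535082
APPEND 30: p_11 = 30·926878534892029 + 35594476149187 = 27841950522910057, q_11 = 30·61597664535082 + 2365505854977 = 1850295441907437 → 27841950522910057/1850295441907437
APPEND 9: p_12 = 9·27841950522910057 + 926878534892029 = 251504433241082542, q_12 = 9·1850295441907437 + 61597664535082 = 16714256641702015 → 251504433241082542/16714256641702015
APPEND 20: p_13 = 20·251504433241082542 + 27841950522910057 = 5057930615344560897, q_13 = 20·16714256641702015 + 1850295441907437 = 336135428275947737 → 5057930615344560897/336135428275947737
APPEND 21: p_14 = 21·5057930615344560897 + 251504433241082542 = 106468047355476861379, q_14 = 21·336135428275947737 + 16714256641702015 = 7075558250436604492 → 106468047355476861379/7075558250436604492

15/1
316/21
2227/148
38175/2537
53561120/3559517
1422155013167/94512305680
5057930615344560897/336135428275947737
106468047355476861379/7075558250436604492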